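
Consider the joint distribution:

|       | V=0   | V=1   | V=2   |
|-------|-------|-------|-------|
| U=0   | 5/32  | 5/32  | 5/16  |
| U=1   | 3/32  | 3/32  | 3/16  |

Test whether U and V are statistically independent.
Marginal P(U) (row sums):
  P(U=0) = 5/32 + 5/32 + 5/16 = 5/8
  P(U=1) = 3/32 + 3/32 + 3/16 = 3/8
Marginal P(V) (column sums):
  P(V=0) = 5/32 + 3/32 = 1/4
  P(V=1) = 5/32 + 3/32 = 1/4
  P(V=2) = 5/16 + 3/16 = 1/2

U and V are independent iff P(U=i,V=j) = P(U=i)·P(V=j) for every cell.
  P(U=0)·P(V=0) = 5/8 × 1/4 = 5/32 = P(U=0,V=0) ✓
  P(U=0)·P(V=1) = 5/8 × 1/4 = 5/32 = P(U=0,V=1) ✓
  P(U=0)·P(V=2) = 5/8 × 1/2 = 5/16 = P(U=0,V=2) ✓
  P(U=1)·P(V=0) = 3/8 × 1/4 = 3/32 = P(U=1,V=0) ✓
  P(U=1)·P(V=1) = 3/8 × 1/4 = 3/32 = P(U=1,V=1) ✓
  P(U=1)·P(V=2) = 3/8 × 1/2 = 3/16 = P(U=1,V=2) ✓

Yes, U and V are independent: every cell factors, so I(U;V) = 0 bits.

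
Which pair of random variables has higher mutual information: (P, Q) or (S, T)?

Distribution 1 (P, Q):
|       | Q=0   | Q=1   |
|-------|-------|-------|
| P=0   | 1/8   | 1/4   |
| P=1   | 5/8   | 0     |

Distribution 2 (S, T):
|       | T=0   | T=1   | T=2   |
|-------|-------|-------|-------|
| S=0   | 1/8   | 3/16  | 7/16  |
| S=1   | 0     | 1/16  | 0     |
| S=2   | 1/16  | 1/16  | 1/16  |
Distribution 1 (P, Q):
Marginal P(P) (row sums):
  P(P=0) = 1/8 + 1/4 = 3/8
  P(P=1) = 5/8 + 0 = 5/8
Marginal P(Q) (column sums):
  P(Q=0) = 1/8 + 5/8 = 3/4
  P(Q=1) = 1/4 + 0 = 1/4

H(P) = -[(3/8)·log₂(3/8) + (5/8)·log₂(5/8)]
  = 0.5306 + 0.4238
  = 0.9544 bits
H(Q) = -[(3/4)·log₂(3/4) + (1/4)·log₂(1/4)]
  = 0.3113 + 0.5000
  = 0.8113 bits
H(P,Q) = -[(1/8)·log₂(1/8) + (1/4)·log₂(1/4) + (5/8)·log₂(5/8)]
  = 0.3750 + 0.5000 + 0.4238
  = 1.2988 bits

I(P;Q) = H(P) + H(Q) - H(P,Q)
  = 0.9544 + 0.8113 - 1.2988
  = 0.4669 bits

Distribution 2 (S, T):
Marginal P(S) (row sums):
  P(S=0) = 1/8 + 3/16 + 7/16 = 3/4
  P(S=1) = 0 + 1/16 + 0 = 1/16
  P(S=2) = 1/16 + 1/16 + 1/16 = 3/16
Marginal P(T) (column sums):
  P(T=0) = 1/8 + 0 + 1/16 = 3/16
  P(T=1) = 3/16 + 1/16 + 1/16 = 5/16
  P(T=2) = 7/16 + 0 + 1/16 = 1/2

H(S) = -[(3/4)·log₂(3/4) + (1/16)·log₂(1/16) + (3/16)·log₂(3/16)]
  = 0.3113 + 0.2500 + 0.4528
  = 1.0141 bits
H(T) = -[(3/16)·log₂(3/16) + (5/16)·log₂(5/16) + (1/2)·log₂(1/2)]
  = 0.4528 + 0.5244 + 0.5000
  = 1.4772 bits
H(S,T) = -[(1/8)·log₂(1/8) + (3/16)·log₂(3/16) + (7/16)·log₂(7/16) + (1/16)·log₂(1/16) + (1/16)·log₂(1/16) + (1/16)·log₂(1/16) + (1/16)·log₂(1/16)]
  = 0.3750 + 0.4528 + 0.5218 + 0.2500 + 0.2500 + 0.2500 + 0.2500
  = 2.3496 bits

I(S;T) = H(S) + H(T) - H(S,T)
  = 1.0141 + 1.4772 - 2.3496
  = 0.1417 bits

I(P;Q) = 0.4669 bits > I(S;T) = 0.1417 bits, so (P, Q) has the higher mutual information (stronger dependence).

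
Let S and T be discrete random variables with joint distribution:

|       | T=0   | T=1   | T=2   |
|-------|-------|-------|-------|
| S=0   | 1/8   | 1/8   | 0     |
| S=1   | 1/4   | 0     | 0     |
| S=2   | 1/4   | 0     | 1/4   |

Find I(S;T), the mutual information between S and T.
Marginal P(S) (row sums):
  P(S=0) = 1/8 + 1/8 + 0 = 1/4
  P(S=1) = 1/4 + 0 + 0 = 1/4
  P(S=2) = 1/4 + 0 + 1/4 = 1/2
Marginal P(T) (column sums):
  P(T=0) = 1/8 + 1/4 + 1/4 = 5/8
  P(T=1) = 1/8 + 0 + 0 = 1/8
  P(T=2) = 0 + 0 + 1/4 = 1/4

H(S) = -[(1/4)·log₂(1/4) + (1/4)·log₂(1/4) + (1/2)·log₂(1/2)]
  = 0.5000 + 0.5000 + 0.5000
  = 1.5000 bits
H(T) = -[(5/8)·log₂(5/8) + (1/8)·log₂(1/8) + (1/4)·log₂(1/4)]
  = 0.4238 + 0.3750 + 0.5000
  = 1.2988 bits
H(S,T) = -[(1/8)·log₂(1/8) + (1/8)·log₂(1/8) + (1/4)·log₂(1/4) + (1/4)·log₂(1/4) + (1/4)·log₂(1/4)]
  = 0.3750 + 0.3750 + 0.5000 + 0.5000 + 0.5000
  = 2.2500 bits

I(S;T) = H(S) + H(T) - H(S,T)
  = 1.5000 + 1.2988 - 2.2500
  = 0.5488 bits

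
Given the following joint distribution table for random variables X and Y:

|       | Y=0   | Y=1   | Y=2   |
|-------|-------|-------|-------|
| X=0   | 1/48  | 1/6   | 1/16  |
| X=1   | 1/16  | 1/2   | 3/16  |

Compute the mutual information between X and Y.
Marginal P(X) (row sums):
  P(X=0) = 1/48 + 1/6 + 1/16 = 1/4
  P(X=1) = 1/16 + 1/2 + 3/16 = 3/4
Marginal P(Y) (column sums):
  P(Y=0) = 1/48 + 1/16 = 1/12
  P(Y=1) = 1/6 + 1/2 = 2/3
  P(Y=2) = 1/16 + 3/16 = 1/4

H(X) = -[(1/4)·log₂(1/4) + (3/4)·log₂(3/4)]
  = 0.5000 + 0.3113
  = 0.8113 bits
H(Y) = -[(1/12)·log₂(1/12) + (2/3)·log₂(2/3) + (1/4)·log₂(1/4)]
  = 0.2987 + 0.3900 + 0.5000
  = 1.1887 bits
H(X,Y) = -[(1/48)·log₂(1/48) + (1/6)·log₂(1/6) + (1/16)·log₂(1/16) + (1/16)·log₂(1/16) + (1/2)·log₂(1/2) + (3/16)·log₂(3/16)]
  = 0.1164 + 0.4308 + 0.2500 + 0.2500 + 0.5000 + 0.4528
  = 2.0000 bits

I(X;Y) = H(X) + H(Y) - H(X,Y)
  = 0.8113 + 1.1887 - 2.0000
  = 0.0000 bits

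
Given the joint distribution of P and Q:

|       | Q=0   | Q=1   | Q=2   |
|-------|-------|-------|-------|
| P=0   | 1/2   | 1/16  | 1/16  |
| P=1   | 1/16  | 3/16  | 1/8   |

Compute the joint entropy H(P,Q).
H(P,Q) = -Σ P(P,Q) log₂ P(P,Q), summed over the non-zero cells:
H(P,Q) = -[(1/2)·log₂(1/2) + (1/16)·log₂(1/16) + (1/16)·log₂(1/16) + (1/16)·log₂(1/16) + (3/16)·log₂(3/16) + (1/8)·log₂(1/8)]
  = 0.5000 + 0.2500 + 0.2500 + 0.2500 + 0.4528 + 0.3750
  = 2.0778 bits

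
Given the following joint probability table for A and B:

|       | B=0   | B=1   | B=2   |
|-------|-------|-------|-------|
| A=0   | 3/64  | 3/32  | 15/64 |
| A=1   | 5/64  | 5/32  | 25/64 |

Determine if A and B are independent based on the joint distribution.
Marginal P(A) (row sums):
  P(A=0) = 3/64 + 3/32 + 15/64 = 3/8
  P(A=1) = 5/64 + 5/32 + 25/64 = 5/8
Marginal P(B) (column sums):
  P(B=0) = 3/64 + 5/64 = 1/8
  P(B=1) = 3/32 + 5/32 = 1/4
  P(B=2) = 15/64 + 25/64 = 5/8

A and B are independent iff P(A=i,B=j) = P(A=i)·P(B=j) for every cell.
  P(A=0)·P(B=0) = 3/8 × 1/8 = 3/64 = P(A=0,B=0) ✓
  P(A=0)·P(B=1) = 3/8 × 1/4 = 3/32 = P(A=0,B=1) ✓
  P(A=0)·P(B=2) = 3/8 × 5/8 = 15/64 = P(A=0,B=2) ✓
  P(A=1)·P(B=0) = 5/8 × 1/8 = 5/64 = P(A=1,B=0) ✓
  P(A=1)·P(B=1) = 5/8 × 1/4 = 5/32 = P(A=1,B=1) ✓
  P(A=1)·P(B=2) = 5/8 × 5/8 = 25/64 = P(A=1,B=2) ✓

Yes, A and B are independent: every cell factors, so I(A;B) = 0 bits.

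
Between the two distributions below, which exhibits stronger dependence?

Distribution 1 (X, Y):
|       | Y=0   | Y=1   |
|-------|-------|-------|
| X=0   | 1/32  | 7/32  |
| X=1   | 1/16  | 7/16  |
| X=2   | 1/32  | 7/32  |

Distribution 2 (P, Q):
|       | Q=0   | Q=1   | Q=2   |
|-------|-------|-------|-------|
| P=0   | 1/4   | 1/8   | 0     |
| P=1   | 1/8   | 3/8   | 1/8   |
Distribution 1 (X, Y):
Marginal P(X) (row sums):
  P(X=0) = 1/32 + 7/32 = 1/4
  P(X=1) = 1/16 + 7/16 = 1/2
  P(X=2) = 1/32 + 7/32 = 1/4
Marginal P(Y) (column sums):
  P(Y=0) = 1/32 + 1/16 + 1/32 = 1/8
  P(Y=1) = 7/32 + 7/16 + 7/32 = 7/8

H(X) = -[(1/4)·log₂(1/4) + (1/2)·log₂(1/2) + (1/4)·log₂(1/4)]
  = 0.5000 + 0.5000 + 0.5000
  = 1.5000 bits
H(Y) = -[(1/8)·log₂(1/8) + (7/8)·log₂(7/8)]
  = 0.3750 + 0.1686
  = 0.5436 bits
H(X,Y) = -[(1/32)·log₂(1/32) + (7/32)·log₂(7/32) + (1/16)·log₂(1/16) + (7/16)·log₂(7/16) + (1/32)·log₂(1/32) + (7/32)·log₂(7/32)]
  = 0.1563 + 0.4796 + 0.2500 + 0.5218 + 0.1563 + 0.4796
  = 2.0436 bits

I(X;Y) = H(X) + H(Y) - H(X,Y)
  = 1.5000 + 0.5436 - 2.0436
  = 0.0000 bits

Distribution 2 (P, Q):
Marginal P(P) (row sums):
  P(P=0) = 1/4 + 1/8 + 0 = 3/8
  P(P=1) = 1/8 + 3/8 + 1/8 = 5/8
Marginal P(Q) (column sums):
  P(Q=0) = 1/4 + 1/8 = 3/8
  P(Q=1) = 1/8 + 3/8 = 1/2
  P(Q=2) = 0 + 1/8 = 1/8

H(P) = -[(3/8)·log₂(3/8) + (5/8)·log₂(5/8)]
  = 0.5306 + 0.4238
  = 0.9544 bits
H(Q) = -[(3/8)·log₂(3/8) + (1/2)·log₂(1/2) + (1/8)·log₂(1/8)]
  = 0.5306 + 0.5000 + 0.3750
  = 1.4056 bits
H(P,Q) = -[(1/4)·log₂(1/4) + (1/8)·log₂(1/8) + (1/8)·log₂(1/8) + (3/8)·log₂(3/8) + (1/8)·log₂(1/8)]
  = 0.5000 + 0.3750 + 0.3750 + 0.5306 + 0.3750
  = 2.1556 bits

I(P;Q) = H(P) + H(Q) - H(P,Q)
  = 0.9544 + 1.4056 - 2.1556
  = 0.2044 bits

I(P;Q) = 0.2044 bits > I(X;Y) = 0.0000 bits, so (P, Q) has the higher mutual information (stronger dependence).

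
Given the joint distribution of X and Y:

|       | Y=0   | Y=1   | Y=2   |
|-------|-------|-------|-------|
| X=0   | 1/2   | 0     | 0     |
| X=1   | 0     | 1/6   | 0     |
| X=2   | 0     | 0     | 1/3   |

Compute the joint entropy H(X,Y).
H(X,Y) = -Σ P(X,Y) log₂ P(X,Y), summed over the non-zero cells:
H(X,Y) = -[(1/2)·log₂(1/2) + (1/6)·log₂(1/6) + (1/3)·log₂(1/3)]
  = 0.5000 + 0.4308 + 0.5283
  = 1.4591 bits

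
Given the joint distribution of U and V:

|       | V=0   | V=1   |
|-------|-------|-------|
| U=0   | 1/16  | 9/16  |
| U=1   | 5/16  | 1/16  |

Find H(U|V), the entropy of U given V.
Marginal P(V) (column sums):
  P(V=0) = 1/16 + 5/16 = 3/8
  P(V=1) = 9/16 + 1/16 = 5/8

H(U|V) = -Σ P(U,V)·log₂ P(U|V), where P(U|V) = P(U,V) / P(V)
  (U=0,V=0): P(U|V) = (1/16)/(3/8) = 1/6;  -(1/16)·log₂(1/6) = 0.1616
  (U=0,V=1): P(U|V) = (9/16)/(5/8) = 9/10;  -(9/16)·log₂(9/10) = 0.0855
  (U=1,V=0): P(U|V) = (5/16)/(3/8) = 5/6;  -(5/16)·log₂(5/6) = 0.0822
  (U=1,V=1): P(U|V) = (1/16)/(5/8) = 1/10;  -(1/16)·log₂(1/10) = 0.2076
H(U|V) = 0.1616 + 0.0855 + 0.0822 + 0.2076
  = 0.5369 bits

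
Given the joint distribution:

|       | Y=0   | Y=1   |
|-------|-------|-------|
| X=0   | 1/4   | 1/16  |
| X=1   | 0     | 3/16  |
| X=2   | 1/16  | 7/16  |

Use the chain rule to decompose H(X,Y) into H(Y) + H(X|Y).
By the chain rule: H(X,Y) = H(Y) + H(X|Y)

Marginal P(Y) (column sums):
  P(Y=0) = 1/4 + 0 + 1/16 = 5/16
  P(Y=1) = 1/16 + 3/16 + 7/16 = 11/16
H(Y) = -[(5/16)·log₂(5/16) + (11/16)·log₂(11/16)]
  = 0.5244 + 0.3716
  = 0.8960 bits
H(X|Y) = -Σ P(X,Y)·log₂ P(X|Y), where P(X|Y) = P(X,Y) / P(Y)
  (cells with P(X,Y) = 0 contribute 0)
  (X=0,Y=0): P(X|Y) = (1/4)/(5/16) = 4/5;  -(1/4)·log₂(4/5) = 0.0805
  (X=0,Y=1): P(X|Y) = (1/16)/(11/16) = 1/11;  -(1/16)·log₂(1/11) = 0.2162
  (X=1,Y=1): P(X|Y) = (3/16)/(11/16) = 3/11;  -(3/16)·log₂(3/11) = 0.3515
  (X=2,Y=0): P(X|Y) = (1/16)/(5/16) = 1/5;  -(1/16)·log₂(1/5) = 0.1451
  (X=2,Y=1): P(X|Y) = (7/16)/(11/16) = 7/11;  -(7/16)·log₂(7/11) = 0.2853
H(X|Y) = 0.0805 + 0.2162 + 0.3515 + 0.1451 + 0.2853
  = 1.0786 bits

H(X,Y) = H(Y) + H(X|Y) = 0.8960 + 1.0786 = 1.9746 bits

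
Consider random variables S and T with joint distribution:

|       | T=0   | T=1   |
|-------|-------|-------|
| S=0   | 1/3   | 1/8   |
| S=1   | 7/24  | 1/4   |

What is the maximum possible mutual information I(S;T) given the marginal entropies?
The upper bound on mutual information is I(S;T) ≤ min(H(S), H(T)).

Marginal P(S) (row sums):
  P(S=0) = 1/3 + 1/8 = 11/24
  P(S=1) = 7/24 + 1/4 = 13/24
Marginal P(T) (column sums):
  P(T=0) = 1/3 + 7/24 = 5/8
  P(T=1) = 1/8 + 1/4 = 3/8

H(S) = -[(11/24)·log₂(11/24) + (13/24)·log₂(13/24)]
  = 0.5159 + 0.4791
  = 0.9950 bits
H(T) = -[(5/8)·log₂(5/8) + (3/8)·log₂(3/8)]
  = 0.4238 + 0.5306
  = 0.9544 bits

Maximum possible I(S;T) = min(0.9950, 0.9544) = 0.9544 bits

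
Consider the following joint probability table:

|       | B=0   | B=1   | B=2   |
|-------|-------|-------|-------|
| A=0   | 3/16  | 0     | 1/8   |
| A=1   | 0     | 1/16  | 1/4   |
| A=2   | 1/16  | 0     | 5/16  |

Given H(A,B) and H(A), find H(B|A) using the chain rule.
From the chain rule: H(A,B) = H(A) + H(B|A)
Therefore: H(B|A) = H(A,B) - H(A)

H(A,B) = -[(3/16)·log₂(3/16) + (1/8)·log₂(1/8) + (1/16)·log₂(1/16) + (1/4)·log₂(1/4) + (1/16)·log₂(1/16) + (5/16)·log₂(5/16)]
  = 0.4528 + 0.3750 + 0.2500 + 0.5000 + 0.2500 + 0.5244
  = 2.3522 bits
Marginal P(A) (row sums):
  P(A=0) = 3/16 + 0 + 1/8 = 5/16
  P(A=1) = 0 + 1/16 + 1/4 = 5/16
  P(A=2) = 1/16 + 0 + 5/16 = 3/8
H(A) = -[(5/16)·log₂(5/16) + (5/16)·log₂(5/16) + (3/8)·log₂(3/8)]
  = 0.5244 + 0.5244 + 0.5306
  = 1.5794 bits

H(B|A) = 2.3522 - 1.5794 = 0.7728 bits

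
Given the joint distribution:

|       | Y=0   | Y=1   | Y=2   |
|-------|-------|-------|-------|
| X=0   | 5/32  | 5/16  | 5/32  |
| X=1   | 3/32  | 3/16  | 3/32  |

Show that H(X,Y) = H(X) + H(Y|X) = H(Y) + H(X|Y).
Marginal P(X) (row sums):
  P(X=0) = 5/32 + 5/16 + 5/32 = 5/8
  P(X=1) = 3/32 + 3/16 + 3/32 = 3/8
Marginal P(Y) (column sums):
  P(Y=0) = 5/32 + 3/32 = 1/4
  P(Y=1) = 5/16 + 3/16 = 1/2
  P(Y=2) = 5/32 + 3/32 = 1/4

Decomposition 1: H(X) + H(Y|X)
H(X) = -[(5/8)·log₂(5/8) + (3/8)·log₂(3/8)]
  = 0.4238 + 0.5306
  = 0.9544 bits
H(Y|X) = -Σ P(X,Y)·log₂ P(Y|X), where P(Y|X) = P(X,Y) / P(X)
  (X=0,Y=0): P(Y|X) = (5/32)/(5/8) = 1/4;  -(5/32)·log₂(1/4) = 0.3125
  (X=0,Y=1): P(Y|X) = (5/16)/(5/8) = 1/2;  -(5/16)·log₂(1/2) = 0.3125
  (X=0,Y=2): P(Y|X) = (5/32)/(5/8) = 1/4;  -(5/32)·log₂(1/4) = 0.3125
  (X=1,Y=0): P(Y|X) = (3/32)/(3/8) = 1/4;  -(3/32)·log₂(1/4) = 0.1875
  (X=1,Y=1): P(Y|X) = (3/16)/(3/8) = 1/2;  -(3/16)·log₂(1/2) = 0.1875
  (X=1,Y=2): P(Y|X) = (3/32)/(3/8) = 1/4;  -(3/32)·log₂(1/4) = 0.1875
H(Y|X) = 0.3125 + 0.3125 + 0.3125 + 0.1875 + 0.1875 + 0.1875
  = 1.5000 bits
H(X) + H(Y|X) = 0.9544 + 1.5000 = 2.4544 bits

Decomposition 2: H(Y) + H(X|Y)
H(Y) = -[(1/4)·log₂(1/4) + (1/2)·log₂(1/2) + (1/4)·log₂(1/4)]
  = 0.5000 + 0.5000 + 0.5000
  = 1.5000 bits
H(X|Y) = -Σ P(X,Y)·log₂ P(X|Y), where P(X|Y) = P(X,Y) / P(Y)
  (X=0,Y=0): P(X|Y) = (5/32)/(1/4) = 5/8;  -(5/32)·log₂(5/8) = 0.1059
  (X=0,Y=1): P(X|Y) = (5/16)/(1/2) = 5/8;  -(5/16)·log₂(5/8) = 0.2119
  (X=0,Y=2): P(X|Y) = (5/32)/(1/4) = 5/8;  -(5/32)·log₂(5/8) = 0.1059
  (X=1,Y=0): P(X|Y) = (3/32)/(1/4) = 3/8;  -(3/32)·log₂(3/8) = 0.1327
  (X=1,Y=1): P(X|Y) = (3/16)/(1/2) = 3/8;  -(3/16)·log₂(3/8) = 0.2653
  (X=1,Y=2): P(X|Y) = (3/32)/(1/4) = 3/8;  -(3/32)·log₂(3/8) = 0.1327
H(X|Y) = 0.1059 + 0.2119 + 0.1059 + 0.1327 + 0.2653 + 0.1327
  = 0.9544 bits
H(Y) + H(X|Y) = 1.5000 + 0.9544 = 2.4544 bits

Direct computation of the joint entropy:
H(X,Y) = -[(5/32)·log₂(5/32) + (5/16)·log₂(5/16) + (5/32)·log₂(5/32) + (3/32)·log₂(3/32) + (3/16)·log₂(3/16) + (3/32)·log₂(3/32)]
  = 0.4184 + 0.5244 + 0.4184 + 0.3202 + 0.4528 + 0.3202
  = 2.4544 bits

All three agree: H(X,Y) = 2.4544 bits ✓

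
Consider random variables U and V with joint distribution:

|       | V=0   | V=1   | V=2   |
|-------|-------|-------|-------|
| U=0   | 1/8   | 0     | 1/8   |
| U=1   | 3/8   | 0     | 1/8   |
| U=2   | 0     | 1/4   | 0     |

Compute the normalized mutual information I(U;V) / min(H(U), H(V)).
Marginal P(U) (row sums):
  P(U=0) = 1/8 + 0 + 1/8 = 1/4
  P(U=1) = 3/8 + 0 + 1/8 = 1/2
  P(U=2) = 0 + 1/4 + 0 = 1/4
Marginal P(V) (column sums):
  P(V=0) = 1/8 + 3/8 + 0 = 1/2
  P(V=1) = 0 + 0 + 1/4 = 1/4
  P(V=2) = 1/8 + 1/8 + 0 = 1/4

H(U) = -[(1/4)·log₂(1/4) + (1/2)·log₂(1/2) + (1/4)·log₂(1/4)]
  = 0.5000 + 0.5000 + 0.5000
  = 1.5000 bits
H(V) = -[(1/2)·log₂(1/2) + (1/4)·log₂(1/4) + (1/4)·log₂(1/4)]
  = 0.5000 + 0.5000 + 0.5000
  = 1.5000 bits
H(U,V) = -[(1/8)·log₂(1/8) + (1/8)·log₂(1/8) + (3/8)·log₂(3/8) + (1/8)·log₂(1/8) + (1/4)·log₂(1/4)]
  = 0.3750 + 0.3750 + 0.5306 + 0.3750 + 0.5000
  = 2.1556 bits

I(U;V) = H(U) + H(V) - H(U,V)
  = 1.5000 + 1.5000 - 2.1556
  = 0.8444 bits

min(H(U), H(V)) = min(1.5000, 1.5000) = 1.5000 bits
Normalized MI = 0.8444 / 1.5000 = 0.5629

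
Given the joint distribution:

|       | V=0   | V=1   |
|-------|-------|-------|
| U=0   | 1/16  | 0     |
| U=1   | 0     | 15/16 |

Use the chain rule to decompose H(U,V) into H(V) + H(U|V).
By the chain rule: H(U,V) = H(V) + H(U|V)

Marginal P(V) (column sums):
  P(V=0) = 1/16 + 0 = 1/16
  P(V=1) = 0 + 15/16 = 15/16
H(V) = -[(1/16)·log₂(1/16) + (15/16)·log₂(15/16)]
  = 0.2500 + 0.0873
  = 0.3373 bits
H(U|V) = -Σ P(U,V)·log₂ P(U|V), where P(U|V) = P(U,V) / P(V)
  (cells with P(U,V) = 0 contribute 0)
  (U=0,V=0): P(U|V) = (1/16)/(1/16) = 1;  -(1/16)·log₂(1) = 0.0000
  (U=1,V=1): P(U|V) = (15/16)/(15/16) = 1;  -(15/16)·log₂(1) = 0.0000
H(U|V) = 0.0000 + 0.0000
  = 0.0000 bits

H(U,V) = H(V) + H(U|V) = 0.3373 + 0.0000 = 0.3373 bits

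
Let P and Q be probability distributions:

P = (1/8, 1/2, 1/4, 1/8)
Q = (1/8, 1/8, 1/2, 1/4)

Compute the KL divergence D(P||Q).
D(P||Q) = Σ P(i) log₂(P(i)/Q(i))
  i=0: (1/8) × log₂((1/8)/(1/8)) = (1/8) × log₂(1) = 0.0000
  i=1: (1/2) × log₂((1/2)/(1/8)) = (1/2) × log₂(4) = 1.0000
  i=2: (1/4) × log₂((1/4)/(1/2)) = (1/4) × log₂(1/2) = -0.2500
  i=3: (1/8) × log₂((1/8)/(1/4)) = (1/8) × log₂(1/2) = -0.1250
D(P||Q) = 0.0000 + 1.0000 - 0.2500 - 0.1250
  = 0.6250 bits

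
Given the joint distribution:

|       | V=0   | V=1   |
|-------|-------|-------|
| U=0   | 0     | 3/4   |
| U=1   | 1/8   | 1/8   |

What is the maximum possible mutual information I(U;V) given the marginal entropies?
The upper bound on mutual information is I(U;V) ≤ min(H(U), H(V)).

Marginal P(U) (row sums):
  P(U=0) = 0 + 3/4 = 3/4
  P(U=1) = 1/8 + 1/8 = 1/4
Marginal P(V) (column sums):
  P(V=0) = 0 + 1/8 = 1/8
  P(V=1) = 3/4 + 1/8 = 7/8

H(U) = -[(3/4)·log₂(3/4) + (1/4)·log₂(1/4)]
  = 0.3113 + 0.5000
  = 0.8113 bits
H(V) = -[(1/8)·log₂(1/8) + (7/8)·log₂(7/8)]
  = 0.3750 + 0.1686
  = 0.5436 bits

Maximum possible I(U;V) = min(0.8113, 0.5436) = 0.5436 bits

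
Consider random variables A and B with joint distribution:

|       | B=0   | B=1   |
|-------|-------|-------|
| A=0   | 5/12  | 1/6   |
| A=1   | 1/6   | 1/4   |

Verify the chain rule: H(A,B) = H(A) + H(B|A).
Left side:
H(A,B) = -[(5/12)·log₂(5/12) + (1/6)·log₂(1/6) + (1/6)·log₂(1/6) + (1/4)·log₂(1/4)]
  = 0.5263 + 0.4308 + 0.4308 + 0.5000
  = 1.8879 bits

Right side:
Marginal P(A) (row sums):
  P(A=0) = 5/12 + 1/6 = 7/12
  P(A=1) = 1/6 + 1/4 = 5/12
H(A) = -[(7/12)·log₂(7/12) + (5/12)·log₂(5/12)]
  = 0.4536 + 0.5263
  = 0.9799 bits
H(B|A) = -Σ P(A,B)·log₂ P(B|A), where P(B|A) = P(A,B) / P(A)
  (A=0,B=0): P(B|A) = (5/12)/(7/12) = 5/7;  -(5/12)·log₂(5/7) = 0.2023
  (A=0,B=1): P(B|A) = (1/6)/(7/12) = 2/7;  -(1/6)·log₂(2/7) = 0.3012
  (A=1,B=0): P(B|A) = (1/6)/(5/12) = 2/5;  -(1/6)·log₂(2/5) = 0.2203
  (A=1,B=1): P(B|A) = (1/4)/(5/12) = 3/5;  -(1/4)·log₂(3/5) = 0.1842
H(B|A) = 0.2023 + 0.3012 + 0.2203 + 0.1842
  = 0.9080 bits
H(A) + H(B|A) = 0.9799 + 0.9080 = 1.8879 bits

Both sides equal 1.8879 bits, so the chain rule holds ✓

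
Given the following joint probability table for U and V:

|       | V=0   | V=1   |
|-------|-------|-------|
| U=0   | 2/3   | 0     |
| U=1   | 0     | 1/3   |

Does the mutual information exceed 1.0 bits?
Marginal P(U) (row sums):
  P(U=0) = 2/3 + 0 = 2/3
  P(U=1) = 0 + 1/3 = 1/3
Marginal P(V) (column sums):
  P(V=0) = 2/3 + 0 = 2/3
  P(V=1) = 0 + 1/3 = 1/3

H(U) = -[(2/3)·log₂(2/3) + (1/3)·log₂(1/3)]
  = 0.3900 + 0.5283
  = 0.9183 bits
H(V) = -[(2/3)·log₂(2/3) + (1/3)·log₂(1/3)]
  = 0.3900 + 0.5283
  = 0.9183 bits
H(U,V) = -[(2/3)·log₂(2/3) + (1/3)·log₂(1/3)]
  = 0.3900 + 0.5283
  = 0.9183 bits

I(U;V) = H(U) + H(V) - H(U,V)
  = 0.9183 + 0.9183 - 0.9183
  = 0.9183 bits

No. I(U;V) = 0.9183 bits, which is ≤ 1.0 bits.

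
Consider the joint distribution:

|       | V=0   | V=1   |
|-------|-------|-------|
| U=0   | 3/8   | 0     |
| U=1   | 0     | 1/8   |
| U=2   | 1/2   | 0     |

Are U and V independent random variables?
Marginal P(U) (row sums):
  P(U=0) = 3/8 + 0 = 3/8
  P(U=1) = 0 + 1/8 = 1/8
  P(U=2) = 1/2 + 0 = 1/2
Marginal P(V) (column sums):
  P(V=0) = 3/8 + 0 + 1/2 = 7/8
  P(V=1) = 0 + 1/8 + 0 = 1/8

U and V are independent iff P(U=i,V=j) = P(U=i)·P(V=j) for every cell.
  P(U=0)·P(V=0) = 3/8 × 7/8 = 21/64, but P(U=0,V=0) = 3/8 ✗

No, U and V are not independent. Quantitatively, I(U;V) > 0:

H(U) = -[(3/8)·log₂(3/8) + (1/8)·log₂(1/8) + (1/2)·log₂(1/2)]
  = 0.5306 + 0.3750 + 0.5000
  = 1.4056 bits
H(V) = -[(7/8)·log₂(7/8) + (1/8)·log₂(1/8)]
  = 0.1686 + 0.3750
  = 0.5436 bits
H(U,V) = -[(3/8)·log₂(3/8) + (1/8)·log₂(1/8) + (1/2)·log₂(1/2)]
  = 0.5306 + 0.3750 + 0.5000
  = 1.4056 bits
I(U;V) = H(U) + H(V) - H(U,V) = 1.4056 + 0.5436 - 1.4056 = 0.5436 bits > 0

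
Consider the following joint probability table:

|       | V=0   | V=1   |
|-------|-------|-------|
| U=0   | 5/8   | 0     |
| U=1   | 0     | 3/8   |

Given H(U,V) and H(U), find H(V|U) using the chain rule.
From the chain rule: H(U,V) = H(U) + H(V|U)
Therefore: H(V|U) = H(U,V) - H(U)

H(U,V) = -[(5/8)·log₂(5/8) + (3/8)·log₂(3/8)]
  = 0.4238 + 0.5306
  = 0.9544 bits
Marginal P(U) (row sums):
  P(U=0) = 5/8 + 0 = 5/8
  P(U=1) = 0 + 3/8 = 3/8
H(U) = -[(5/8)·log₂(5/8) + (3/8)·log₂(3/8)]
  = 0.4238 + 0.5306
  = 0.9544 bits

H(V|U) = 0.9544 - 0.9544 = 0.0000 bits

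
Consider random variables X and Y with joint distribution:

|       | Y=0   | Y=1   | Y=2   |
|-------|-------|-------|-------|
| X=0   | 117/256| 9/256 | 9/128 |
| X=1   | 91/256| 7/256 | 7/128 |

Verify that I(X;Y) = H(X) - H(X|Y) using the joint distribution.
Left side, from I(X;Y) = H(X) + H(Y) - H(X,Y):
Marginal P(X) (row sums):
  P(X=0) = 117/256 + 9/256 + 9/128 = 9/16
  P(X=1) = 91/256 + 7/256 + 7/128 = 7/16
Marginal P(Y) (column sums):
  P(Y=0) = 117/256 + 91/256 = 13/16
  P(Y=1) = 9/256 + 7/256 = 1/16
  P(Y=2) = 9/128 + 7/128 = 1/8

H(X) = -[(9/16)·log₂(9/16) + (7/16)·log₂(7/16)]
  = 0.4669 + 0.5218
  = 0.9887 bits
H(Y) = -[(13/16)·log₂(13/16) + (1/16)·log₂(1/16) + (1/8)·log₂(1/8)]
  = 0.2434 + 0.2500 + 0.3750
  = 0.8684 bits
H(X,Y) = -[(117/256)·log₂(117/256) + (9/256)·log₂(9/256) + (9/128)·log₂(9/128) + (91/256)·log₂(91/256) + (7/256)·log₂(7/256) + (7/128)·log₂(7/128)]
  = 0.5163 + 0.1698 + 0.2693 + 0.5304 + 0.1420 + 0.2293
  = 1.8571 bits

I(X;Y) = H(X) + H(Y) - H(X,Y)
  = 0.9887 + 0.8684 - 1.8571
  = 0.0000 bits

Right side, with H(X|Y) computed directly from the conditional probabilities:
H(X|Y) = -Σ P(X,Y)·log₂ P(X|Y), where P(X|Y) = P(X,Y) / P(Y)
  (X=0,Y=0): P(X|Y) = (117/256)/(13/16) = 9/16;  -(117/256)·log₂(9/16) = 0.3794
  (X=0,Y=1): P(X|Y) = (9/256)/(1/16) = 9/16;  -(9/256)·log₂(9/16) = 0.0292
  (X=0,Y=2): P(X|Y) = (9/128)/(1/8) = 9/16;  -(9/128)·log₂(9/16) = 0.0584
  (X=1,Y=0): P(X|Y) = (91/256)/(13/16) = 7/16;  -(91/256)·log₂(7/16) = 0.4239
  (X=1,Y=1): P(X|Y) = (7/256)/(1/16) = 7/16;  -(7/256)·log₂(7/16) = 0.0326
  (X=1,Y=2): P(X|Y) = (7/128)/(1/8) = 7/16;  -(7/128)·log₂(7/16) = 0.0652
H(X|Y) = 0.3794 + 0.0292 + 0.0584 + 0.4239 + 0.0326 + 0.0652
  = 0.9887 bits
H(X) - H(X|Y) = 0.9887 - 0.9887 = 0.0000 bits

Both sides equal 0.0000 bits, so I(X;Y) = H(X) - H(X|Y) ✓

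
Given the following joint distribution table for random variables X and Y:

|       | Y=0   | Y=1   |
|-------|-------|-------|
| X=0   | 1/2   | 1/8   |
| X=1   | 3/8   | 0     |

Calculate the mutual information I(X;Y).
Marginal P(X) (row sums):
  P(X=0) = 1/2 + 1/8 = 5/8
  P(X=1) = 3/8 + 0 = 3/8
Marginal P(Y) (column sums):
  P(Y=0) = 1/2 + 3/8 = 7/8
  P(Y=1) = 1/8 + 0 = 1/8

H(X) = -[(5/8)·log₂(5/8) + (3/8)·log₂(3/8)]
  = 0.4238 + 0.5306
  = 0.9544 bits
H(Y) = -[(7/8)·log₂(7/8) + (1/8)·log₂(1/8)]
  = 0.1686 + 0.3750
  = 0.5436 bits
H(X,Y) = -[(1/2)·log₂(1/2) + (1/8)·log₂(1/8) + (3/8)·log₂(3/8)]
  = 0.5000 + 0.3750 + 0.5306
  = 1.4056 bits

I(X;Y) = H(X) + H(Y) - H(X,Y)
  = 0.9544 + 0.5436 - 1.4056
  = 0.0924 bits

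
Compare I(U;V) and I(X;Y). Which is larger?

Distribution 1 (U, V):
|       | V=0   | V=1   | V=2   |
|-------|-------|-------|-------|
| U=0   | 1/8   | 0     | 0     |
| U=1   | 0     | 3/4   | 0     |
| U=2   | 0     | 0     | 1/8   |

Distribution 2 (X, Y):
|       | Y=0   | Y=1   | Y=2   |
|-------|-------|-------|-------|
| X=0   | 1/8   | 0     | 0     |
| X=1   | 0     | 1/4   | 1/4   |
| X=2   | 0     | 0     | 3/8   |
Distribution 1 (U, V):
Marginal P(U) (row sums):
  P(U=0) = 1/8 + 0 + 0 = 1/8
  P(U=1) = 0 + 3/4 + 0 = 3/4
  P(U=2) = 0 + 0 + 1/8 = 1/8
Marginal P(V) (column sums):
  P(V=0) = 1/8 + 0 + 0 = 1/8
  P(V=1) = 0 + 3/4 + 0 = 3/4
  P(V=2) = 0 + 0 + 1/8 = 1/8

H(U) = -[(1/8)·log₂(1/8) + (3/4)·log₂(3/4) + (1/8)·log₂(1/8)]
  = 0.3750 + 0.3113 + 0.3750
  = 1.0613 bits
H(V) = -[(1/8)·log₂(1/8) + (3/4)·log₂(3/4) + (1/8)·log₂(1/8)]
  = 0.3750 + 0.3113 + 0.3750
  = 1.0613 bits
H(U,V) = -[(1/8)·log₂(1/8) + (3/4)·log₂(3/4) + (1/8)·log₂(1/8)]
  = 0.3750 + 0.3113 + 0.3750
  = 1.0613 bits

I(U;V) = H(U) + H(V) - H(U,V)
  = 1.0613 + 1.0613 - 1.0613
  = 1.0613 bits

Distribution 2 (X, Y):
Marginal P(X) (row sums):
  P(X=0) = 1/8 + 0 + 0 = 1/8
  P(X=1) = 0 + 1/4 + 1/4 = 1/2
  P(X=2) = 0 + 0 + 3/8 = 3/8
Marginal P(Y) (column sums):
  P(Y=0) = 1/8 + 0 + 0 = 1/8
  P(Y=1) = 0 + 1/4 + 0 = 1/4
  P(Y=2) = 0 + 1/4 + 3/8 = 5/8

H(X) = -[(1/8)·log₂(1/8) + (1/2)·log₂(1/2) + (3/8)·log₂(3/8)]
  = 0.3750 + 0.5000 + 0.5306
  = 1.4056 bits
H(Y) = -[(1/8)·log₂(1/8) + (1/4)·log₂(1/4) + (5/8)·log₂(5/8)]
  = 0.3750 + 0.5000 + 0.4238
  = 1.2988 bits
H(X,Y) = -[(1/8)·log₂(1/8) + (1/4)·log₂(1/4) + (1/4)·log₂(1/4) + (3/8)·log₂(3/8)]
  = 0.3750 + 0.5000 + 0.5000 + 0.5306
  = 1.9056 bits

I(X;Y) = H(X) + H(Y) - H(X,Y)
  = 1.4056 + 1.2988 - 1.9056
  = 0.7988 bits

I(U;V) = 1.0613 bits > I(X;Y) = 0.7988 bits, so (U, V) has the higher mutual information (stronger dependence).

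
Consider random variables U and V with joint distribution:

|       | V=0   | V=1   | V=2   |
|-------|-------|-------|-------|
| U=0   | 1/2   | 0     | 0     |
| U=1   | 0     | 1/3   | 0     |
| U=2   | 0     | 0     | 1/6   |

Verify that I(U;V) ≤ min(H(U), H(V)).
Marginal P(U) (row sums):
  P(U=0) = 1/2 + 0 + 0 = 1/2
  P(U=1) = 0 + 1/3 + 0 = 1/3
  P(U=2) = 0 + 0 + 1/6 = 1/6
Marginal P(V) (column sums):
  P(V=0) = 1/2 + 0 + 0 = 1/2
  P(V=1) = 0 + 1/3 + 0 = 1/3
  P(V=2) = 0 + 0 + 1/6 = 1/6

H(U) = -[(1/2)·log₂(1/2) + (1/3)·log₂(1/3) + (1/6)·log₂(1/6)]
  = 0.5000 + 0.5283 + 0.4308
  = 1.4591 bits
H(V) = -[(1/2)·log₂(1/2) + (1/3)·log₂(1/3) + (1/6)·log₂(1/6)]
  = 0.5000 + 0.5283 + 0.4308
  = 1.4591 bits
H(U,V) = -[(1/2)·log₂(1/2) + (1/3)·log₂(1/3) + (1/6)·log₂(1/6)]
  = 0.5000 + 0.5283 + 0.4308
  = 1.4591 bits

I(U;V) = H(U) + H(V) - H(U,V)
  = 1.4591 + 1.4591 - 1.4591
  = 1.4591 bits

min(H(U), H(V)) = min(1.4591, 1.4591) = 1.4591 bits
Since 1.4591 ≤ 1.4591, the bound is satisfied ✓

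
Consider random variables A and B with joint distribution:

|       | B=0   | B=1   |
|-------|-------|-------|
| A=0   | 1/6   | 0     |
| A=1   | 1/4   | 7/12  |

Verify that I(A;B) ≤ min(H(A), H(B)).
Marginal P(A) (row sums):
  P(A=0) = 1/6 + 0 = 1/6
  P(A=1) = 1/4 + 7/12 = 5/6
Marginal P(B) (column sums):
  P(B=0) = 1/6 + 1/4 = 5/12
  P(B=1) = 0 + 7/12 = 7/12

H(A) = -[(1/6)·log₂(1/6) + (5/6)·log₂(5/6)]
  = 0.4308 + 0.2192
  = 0.6500 bits
H(B) = -[(5/12)·log₂(5/12) + (7/12)·log₂(7/12)]
  = 0.5263 + 0.4536
  = 0.9799 bits
H(A,B) = -[(1/6)·log₂(1/6) + (1/4)·log₂(1/4) + (7/12)·log₂(7/12)]
  = 0.4308 + 0.5000 + 0.4536
  = 1.3844 bits

I(A;B) = H(A) + H(B) - H(A,B)
  = 0.6500 + 0.9799 - 1.3844
  = 0.2455 bits

min(H(A), H(B)) = min(0.6500, 0.9799) = 0.6500 bits
Since 0.2455 ≤ 0.6500, the bound is satisfied ✓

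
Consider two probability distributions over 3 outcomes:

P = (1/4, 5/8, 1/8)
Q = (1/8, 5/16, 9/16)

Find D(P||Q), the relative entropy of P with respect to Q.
D(P||Q) = Σ P(i) log₂(P(i)/Q(i))
  i=0: (1/4) × log₂((1/4)/(1/8)) = (1/4) × log₂(2) = 0.2500
  i=1: (5/8) × log₂((5/8)/(5/16)) = (5/8) × log₂(2) = 0.6250
  i=2: (1/8) × log₂((1/8)/(9/16)) = (1/8) × log₂(2/9) = -0.2712
D(P||Q) = 0.2500 + 0.6250 - 0.2712
  = 0.6038 bits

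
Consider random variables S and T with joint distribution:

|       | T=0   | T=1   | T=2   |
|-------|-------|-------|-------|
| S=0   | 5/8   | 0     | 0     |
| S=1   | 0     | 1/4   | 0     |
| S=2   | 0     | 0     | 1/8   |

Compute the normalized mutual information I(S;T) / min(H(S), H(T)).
Marginal P(S) (row sums):
  P(S=0) = 5/8 + 0 + 0 = 5/8
  P(S=1) = 0 + 1/4 + 0 = 1/4
  P(S=2) = 0 + 0 + 1/8 = 1/8
Marginal P(T) (column sums):
  P(T=0) = 5/8 + 0 + 0 = 5/8
  P(T=1) = 0 + 1/4 + 0 = 1/4
  P(T=2) = 0 + 0 + 1/8 = 1/8

H(S) = -[(5/8)·log₂(5/8) + (1/4)·log₂(1/4) + (1/8)·log₂(1/8)]
  = 0.4238 + 0.5000 + 0.3750
  = 1.2988 bits
H(T) = -[(5/8)·log₂(5/8) + (1/4)·log₂(1/4) + (1/8)·log₂(1/8)]
  = 0.4238 + 0.5000 + 0.3750
  = 1.2988 bits
H(S,T) = -[(5/8)·log₂(5/8) + (1/4)·log₂(1/4) + (1/8)·log₂(1/8)]
  = 0.4238 + 0.5000 + 0.3750
  = 1.2988 bits

I(S;T) = H(S) + H(T) - H(S,T)
  = 1.2988 + 1.2988 - 1.2988
  = 1.2988 bits

min(H(S), H(T)) = min(1.2988, 1.2988) = 1.2988 bits
Normalized MI = 1.2988 / 1.2988 = 1.0000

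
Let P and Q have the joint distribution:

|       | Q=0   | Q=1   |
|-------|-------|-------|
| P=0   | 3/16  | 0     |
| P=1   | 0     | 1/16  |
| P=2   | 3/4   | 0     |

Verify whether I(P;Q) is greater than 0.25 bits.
Marginal P(P) (row sums):
  P(P=0) = 3/16 + 0 = 3/16
  P(P=1) = 0 + 1/16 = 1/16
  P(P=2) = 3/4 + 0 = 3/4
Marginal P(Q) (column sums):
  P(Q=0) = 3/16 + 0 + 3/4 = 15/16
  P(Q=1) = 0 + 1/16 + 0 = 1/16

H(P) = -[(3/16)·log₂(3/16) + (1/16)·log₂(1/16) + (3/4)·log₂(3/4)]
  = 0.4528 + 0.2500 + 0.3113
  = 1.0141 bits
H(Q) = -[(15/16)·log₂(15/16) + (1/16)·log₂(1/16)]
  = 0.0873 + 0.2500
  = 0.3373 bits
H(P,Q) = -[(3/16)·log₂(3/16) + (1/16)·log₂(1/16) + (3/4)·log₂(3/4)]
  = 0.4528 + 0.2500 + 0.3113
  = 1.0141 bits

I(P;Q) = H(P) + H(Q) - H(P,Q)
  = 1.0141 + 0.3373 - 1.0141
  = 0.3373 bits

Yes. I(P;Q) = 0.3373 bits, which is > 0.25 bits.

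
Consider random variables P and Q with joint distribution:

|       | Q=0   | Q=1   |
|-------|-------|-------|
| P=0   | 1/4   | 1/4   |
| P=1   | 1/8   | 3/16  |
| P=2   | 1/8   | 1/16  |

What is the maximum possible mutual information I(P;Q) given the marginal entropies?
The upper bound on mutual information is I(P;Q) ≤ min(H(P), H(Q)).

Marginal P(P) (row sums):
  P(P=0) = 1/4 + 1/4 = 1/2
  P(P=1) = 1/8 + 3/16 = 5/16
  P(P=2) = 1/8 + 1/16 = 3/16
Marginal P(Q) (column sums):
  P(Q=0) = 1/4 + 1/8 + 1/8 = 1/2
  P(Q=1) = 1/4 + 3/16 + 1/16 = 1/2

H(P) = -[(1/2)·log₂(1/2) + (5/16)·log₂(5/16) + (3/16)·log₂(3/16)]
  = 0.5000 + 0.5244 + 0.4528
  = 1.4772 bits
H(Q) = -[(1/2)·log₂(1/2) + (1/2)·log₂(1/2)]
  = 0.5000 + 0.5000
  = 1.0000 bits

Maximum possible I(P;Q) = min(1.4772, 1.0000) = 1.0000 bits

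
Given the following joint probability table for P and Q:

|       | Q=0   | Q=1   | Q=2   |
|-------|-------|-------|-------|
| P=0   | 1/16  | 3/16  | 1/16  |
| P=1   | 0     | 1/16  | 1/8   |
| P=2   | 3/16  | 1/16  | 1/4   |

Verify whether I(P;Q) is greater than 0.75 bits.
Marginal P(P) (row sums):
  P(P=0) = 1/16 + 3/16 + 1/16 = 5/16
  P(P=1) = 0 + 1/16 + 1/8 = 3/16
  P(P=2) = 3/16 + 1/16 + 1/4 = 1/2
Marginal P(Q) (column sums):
  P(Q=0) = 1/16 + 0 + 3/16 = 1/4
  P(Q=1) = 3/16 + 1/16 + 1/16 = 5/16
  P(Q=2) = 1/16 + 1/8 + 1/4 = 7/16

H(P) = -[(5/16)·log₂(5/16) + (3/16)·log₂(3/16) + (1/2)·log₂(1/2)]
  = 0.5244 + 0.4528 + 0.5000
  = 1.4772 bits
H(Q) = -[(1/4)·log₂(1/4) + (5/16)·log₂(5/16) + (7/16)·log₂(7/16)]
  = 0.5000 + 0.5244 + 0.5218
  = 1.5462 bits
H(P,Q) = -[(1/16)·log₂(1/16) + (3/16)·log₂(3/16) + (1/16)·log₂(1/16) + (1/16)·log₂(1/16) + (1/8)·log₂(1/8) + (3/16)·log₂(3/16) + (1/16)·log₂(1/16) + (1/4)·log₂(1/4)]
  = 0.2500 + 0.4528 + 0.2500 + 0.2500 + 0.3750 + 0.4528 + 0.2500 + 0.5000
  = 2.7806 bits

I(P;Q) = H(P) + H(Q) - H(P,Q)
  = 1.4772 + 1.5462 - 2.7806
  = 0.2428 bits

No. I(P;Q) = 0.2428 bits, which is ≤ 0.75 bits.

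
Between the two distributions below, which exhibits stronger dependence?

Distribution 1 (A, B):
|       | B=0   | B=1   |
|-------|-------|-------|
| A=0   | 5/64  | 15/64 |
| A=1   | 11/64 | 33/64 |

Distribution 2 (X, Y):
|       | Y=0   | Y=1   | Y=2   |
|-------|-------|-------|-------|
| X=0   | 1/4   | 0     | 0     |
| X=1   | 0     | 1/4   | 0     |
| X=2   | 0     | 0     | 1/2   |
Distribution 1 (A, B):
Marginal P(A) (row sums):
  P(A=0) = 5/64 + 15/64 = 5/16
  P(A=1) = 11/64 + 33/64 = 11/16
Marginal P(B) (column sums):
  P(B=0) = 5/64 + 11/64 = 1/4
  P(B=1) = 15/64 + 33/64 = 3/4

H(A) = -[(5/16)·log₂(5/16) + (11/16)·log₂(11/16)]
  = 0.5244 + 0.3716
  = 0.8960 bits
H(B) = -[(1/4)·log₂(1/4) + (3/4)·log₂(3/4)]
  = 0.5000 + 0.3113
  = 0.8113 bits
H(A,B) = -[(5/64)·log₂(5/64) + (15/64)·log₂(15/64) + (11/64)·log₂(11/64) + (33/64)·log₂(33/64)]
  = 0.2873 + 0.4906 + 0.4367 + 0.4927
  = 1.7073 bits

I(A;B) = H(A) + H(B) - H(A,B)
  = 0.8960 + 0.8113 - 1.7073
  = 0.0000 bits

Distribution 2 (X, Y):
Marginal P(X) (row sums):
  P(X=0) = 1/4 + 0 + 0 = 1/4
  P(X=1) = 0 + 1/4 + 0 = 1/4
  P(X=2) = 0 + 0 + 1/2 = 1/2
Marginal P(Y) (column sums):
  P(Y=0) = 1/4 + 0 + 0 = 1/4
  P(Y=1) = 0 + 1/4 + 0 = 1/4
  P(Y=2) = 0 + 0 + 1/2 = 1/2

H(X) = -[(1/4)·log₂(1/4) + (1/4)·log₂(1/4) + (1/2)·log₂(1/2)]
  = 0.5000 + 0.5000 + 0.5000
  = 1.5000 bits
H(Y) = -[(1/4)·log₂(1/4) + (1/4)·log₂(1/4) + (1/2)·log₂(1/2)]
  = 0.5000 + 0.5000 + 0.5000
  = 1.5000 bits
H(X,Y) = -[(1/4)·log₂(1/4) + (1/4)·log₂(1/4) + (1/2)·log₂(1/2)]
  = 0.5000 + 0.5000 + 0.5000
  = 1.5000 bits

I(X;Y) = H(X) + H(Y) - H(X,Y)
  = 1.5000 + 1.5000 - 1.5000
  = 1.5000 bits

I(X;Y) = 1.5000 bits > I(A;B) = 0.0000 bits, so (X, Y) has the higher mutual information (stronger dependence).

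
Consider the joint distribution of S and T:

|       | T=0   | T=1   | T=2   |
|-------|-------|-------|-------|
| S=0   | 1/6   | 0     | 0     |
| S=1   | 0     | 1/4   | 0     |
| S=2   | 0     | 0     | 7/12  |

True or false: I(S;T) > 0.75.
Marginal P(S) (row sums):
  P(S=0) = 1/6 + 0 + 0 = 1/6
  P(S=1) = 0 + 1/4 + 0 = 1/4
  P(S=2) = 0 + 0 + 7/12 = 7/12
Marginal P(T) (column sums):
  P(T=0) = 1/6 + 0 + 0 = 1/6
  P(T=1) = 0 + 1/4 + 0 = 1/4
  P(T=2) = 0 + 0 + 7/12 = 7/12

H(S) = -[(1/6)·log₂(1/6) + (1/4)·log₂(1/4) + (7/12)·log₂(7/12)]
  = 0.4308 + 0.5000 + 0.4536
  = 1.3844 bits
H(T) = -[(1/6)·log₂(1/6) + (1/4)·log₂(1/4) + (7/12)·log₂(7/12)]
  = 0.4308 + 0.5000 + 0.4536
  = 1.3844 bits
H(S,T) = -[(1/6)·log₂(1/6) + (1/4)·log₂(1/4) + (7/12)·log₂(7/12)]
  = 0.4308 + 0.5000 + 0.4536
  = 1.3844 bits

I(S;T) = H(S) + H(T) - H(S,T)
  = 1.3844 + 1.3844 - 1.3844
  = 1.3844 bits

True. I(S;T) = 1.3844 bits, which is > 0.75 bits.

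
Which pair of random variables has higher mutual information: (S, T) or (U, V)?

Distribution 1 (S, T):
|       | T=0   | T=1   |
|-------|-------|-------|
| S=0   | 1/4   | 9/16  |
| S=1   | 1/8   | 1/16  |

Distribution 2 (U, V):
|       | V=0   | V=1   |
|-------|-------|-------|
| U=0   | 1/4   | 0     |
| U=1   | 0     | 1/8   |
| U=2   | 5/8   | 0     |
Distribution 1 (S, T):
Marginal P(S) (row sums):
  P(S=0) = 1/4 + 9/16 = 13/16
  P(S=1) = 1/8 + 1/16 = 3/16
Marginal P(T) (column sums):
  P(T=0) = 1/4 + 1/8 = 3/8
  P(T=1) = 9/16 + 1/16 = 5/8

H(S) = -[(13/16)·log₂(13/16) + (3/16)·log₂(3/16)]
  = 0.2434 + 0.4528
  = 0.6962 bits
H(T) = -[(3/8)·log₂(3/8) + (5/8)·log₂(5/8)]
  = 0.5306 + 0.4238
  = 0.9544 bits
H(S,T) = -[(1/4)·log₂(1/4) + (9/16)·log₂(9/16) + (1/8)·log₂(1/8) + (1/16)·log₂(1/16)]
  = 0.5000 + 0.4669 + 0.3750 + 0.2500
  = 1.5919 bits

I(S;T) = H(S) + H(T) - H(S,T)
  = 0.6962 + 0.9544 - 1.5919
  = 0.0587 bits

Distribution 2 (U, V):
Marginal P(U) (row sums):
  P(U=0) = 1/4 + 0 = 1/4
  P(U=1) = 0 + 1/8 = 1/8
  P(U=2) = 5/8 + 0 = 5/8
Marginal P(V) (column sums):
  P(V=0) = 1/4 + 0 + 5/8 = 7/8
  P(V=1) = 0 + 1/8 + 0 = 1/8

H(U) = -[(1/4)·log₂(1/4) + (1/8)·log₂(1/8) + (5/8)·log₂(5/8)]
  = 0.5000 + 0.3750 + 0.4238
  = 1.2988 bits
H(V) = -[(7/8)·log₂(7/8) + (1/8)·log₂(1/8)]
  = 0.1686 + 0.3750
  = 0.5436 bits
H(U,V) = -[(1/4)·log₂(1/4) + (1/8)·log₂(1/8) + (5/8)·log₂(5/8)]
  = 0.5000 + 0.3750 + 0.4238
  = 1.2988 bits

I(U;V) = H(U) + H(V) - H(U,V)
  = 1.2988 + 0.5436 - 1.2988
  = 0.5436 bits

I(U;V) = 0.5436 bits > I(S;T) = 0.0587 bits, so (U, V) has the higher mutual information (stronger dependence).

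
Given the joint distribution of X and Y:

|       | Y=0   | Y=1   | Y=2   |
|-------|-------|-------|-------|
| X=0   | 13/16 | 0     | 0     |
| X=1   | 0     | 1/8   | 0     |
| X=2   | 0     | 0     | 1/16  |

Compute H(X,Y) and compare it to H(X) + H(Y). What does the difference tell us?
Marginal P(X) (row sums):
  P(X=0) = 13/16 + 0 + 0 = 13/16
  P(X=1) = 0 + 1/8 + 0 = 1/8
  P(X=2) = 0 + 0 + 1/16 = 1/16
Marginal P(Y) (column sums):
  P(Y=0) = 13/16 + 0 + 0 = 13/16
  P(Y=1) = 0 + 1/8 + 0 = 1/8
  P(Y=2) = 0 + 0 + 1/16 = 1/16

H(X,Y) = -[(13/16)·log₂(13/16) + (1/8)·log₂(1/8) + (1/16)·log₂(1/16)]
  = 0.2434 + 0.3750 + 0.2500
  = 0.8684 bits
H(X) = -[(13/16)·log₂(13/16) + (1/8)·log₂(1/8) + (1/16)·log₂(1/16)]
  = 0.2434 + 0.3750 + 0.2500
  = 0.8684 bits
H(Y) = -[(13/16)·log₂(13/16) + (1/8)·log₂(1/8) + (1/16)·log₂(1/16)]
  = 0.2434 + 0.3750 + 0.2500
  = 0.8684 bits

H(X) + H(Y) = 0.8684 + 0.8684 = 1.7368 bits
Difference: H(X) + H(Y) - H(X,Y) = 1.7368 - 0.8684 = 0.8684 bits = I(X;Y)

The difference is the mutual information; it is positive here, so X and Y are dependent (knowing one reduces uncertainty about the other by 0.8684 bits).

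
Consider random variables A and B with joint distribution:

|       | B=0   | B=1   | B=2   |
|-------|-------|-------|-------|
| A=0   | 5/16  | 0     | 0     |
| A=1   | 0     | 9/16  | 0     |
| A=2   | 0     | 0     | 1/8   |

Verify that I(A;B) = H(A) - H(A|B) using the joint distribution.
Left side, from I(A;B) = H(A) + H(B) - H(A,B):
Marginal P(A) (row sums):
  P(A=0) = 5/16 + 0 + 0 = 5/16
  P(A=1) = 0 + 9/16 + 0 = 9/16
  P(A=2) = 0 + 0 + 1/8 = 1/8
Marginal P(B) (column sums):
  P(B=0) = 5/16 + 0 + 0 = 5/16
  P(B=1) = 0 + 9/16 + 0 = 9/16
  P(B=2) = 0 + 0 + 1/8 = 1/8

H(A) = -[(5/16)·log₂(5/16) + (9/16)·log₂(9/16) + (1/8)·log₂(1/8)]
  = 0.5244 + 0.4669 + 0.3750
  = 1.3663 bits
H(B) = -[(5/16)·log₂(5/16) + (9/16)·log₂(9/16) + (1/8)·log₂(1/8)]
  = 0.5244 + 0.4669 + 0.3750
  = 1.3663 bits
H(A,B) = -[(5/16)·log₂(5/16) + (9/16)·log₂(9/16) + (1/8)·log₂(1/8)]
  = 0.5244 + 0.4669 + 0.3750
  = 1.3663 bits

I(A;B) = H(A) + H(B) - H(A,B)
  = 1.3663 + 1.3663 - 1.3663
  = 1.3663 bits

Right side, with H(A|B) computed directly from the conditional probabilities:
H(A|B) = -Σ P(A,B)·log₂ P(A|B), where P(A|B) = P(A,B) / P(B)
  (cells with P(A,B) = 0 contribute 0)
  (A=0,B=0): P(A|B) = (5/16)/(5/16) = 1;  -(5/16)·log₂(1) = 0.0000
  (A=1,B=1): P(A|B) = (9/16)/(9/16) = 1;  -(9/16)·log₂(1) = 0.0000
  (A=2,B=2): P(A|B) = (1/8)/(1/8) = 1;  -(1/8)·log₂(1) = 0.0000
H(A|B) = 0.0000 + 0.0000 + 0.0000
  = 0.0000 bits
H(A) - H(A|B) = 1.3663 - 0.0000 = 1.3663 bits

Both sides equal 1.3663 bits, so I(A;B) = H(A) - H(A|B) ✓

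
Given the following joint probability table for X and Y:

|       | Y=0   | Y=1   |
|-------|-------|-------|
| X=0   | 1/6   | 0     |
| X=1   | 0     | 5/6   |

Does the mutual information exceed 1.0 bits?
Marginal P(X) (row sums):
  P(X=0) = 1/6 + 0 = 1/6
  P(X=1) = 0 + 5/6 = 5/6
Marginal P(Y) (column sums):
  P(Y=0) = 1/6 + 0 = 1/6
  P(Y=1) = 0 + 5/6 = 5/6

H(X) = -[(1/6)·log₂(1/6) + (5/6)·log₂(5/6)]
  = 0.4308 + 0.2192
  = 0.6500 bits
H(Y) = -[(1/6)·log₂(1/6) + (5/6)·log₂(5/6)]
  = 0.4308 + 0.2192
  = 0.6500 bits
H(X,Y) = -[(1/6)·log₂(1/6) + (5/6)·log₂(5/6)]
  = 0.4308 + 0.2192
  = 0.6500 bits

I(X;Y) = H(X) + H(Y) - H(X,Y)
  = 0.6500 + 0.6500 - 0.6500
  = 0.6500 bits

No. I(X;Y) = 0.6500 bits, which is ≤ 1.0 bits.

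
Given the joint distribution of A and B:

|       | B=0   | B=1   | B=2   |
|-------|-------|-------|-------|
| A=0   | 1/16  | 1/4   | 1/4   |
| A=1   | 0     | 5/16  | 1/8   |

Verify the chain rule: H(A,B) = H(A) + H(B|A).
Left side:
H(A,B) = -[(1/16)·log₂(1/16) + (1/4)·log₂(1/4) + (1/4)·log₂(1/4) + (5/16)·log₂(5/16) + (1/8)·log₂(1/8)]
  = 0.2500 + 0.5000 + 0.5000 + 0.5244 + 0.3750
  = 2.1494 bits

Right side:
Marginal P(A) (row sums):
  P(A=0) = 1/16 + 1/4 + 1/4 = 9/16
  P(A=1) = 0 + 5/16 + 1/8 = 7/16
H(A) = -[(9/16)·log₂(9/16) + (7/16)·log₂(7/16)]
  = 0.4669 + 0.5218
  = 0.9887 bits
H(B|A) = -Σ P(A,B)·log₂ P(B|A), where P(B|A) = P(A,B) / P(A)
  (cells with P(A,B) = 0 contribute 0)
  (A=0,B=0): P(B|A) = (1/16)/(9/16) = 1/9;  -(1/16)·log₂(1/9) = 0.1981
  (A=0,B=1): P(B|A) = (1/4)/(9/16) = 4/9;  -(1/4)·log₂(4/9) = 0.2925
  (A=0,B=2): P(B|A) = (1/4)/(9/16) = 4/9;  -(1/4)·log₂(4/9) = 0.2925
  (A=1,B=1): P(B|A) = (5/16)/(7/16) = 5/7;  -(5/16)·log₂(5/7) = 0.1517
  (A=1,B=2): P(B|A) = (1/8)/(7/16) = 2/7;  -(1/8)·log₂(2/7) = 0.2259
H(B|A) = 0.1981 + 0.2925 + 0.2925 + 0.1517 + 0.2259
  = 1.1607 bits
H(A) + H(B|A) = 0.9887 + 1.1607 = 2.1494 bits

Both sides equal 2.1494 bits, so the chain rule holds ✓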